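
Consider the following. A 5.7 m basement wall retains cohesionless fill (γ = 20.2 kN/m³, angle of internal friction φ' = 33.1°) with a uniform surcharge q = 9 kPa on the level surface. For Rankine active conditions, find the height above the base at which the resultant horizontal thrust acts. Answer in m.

2.03 m

K_a = 0.2936.
Triangular part P₁ = ½K_aγH² = 96.34 at H/3 = 1.900 m; rectangular part P₂ = K_a q H = 15.06 at H/2 = 2.850 m.
ȳ = (P₁·1.900 + P₂·2.850)/(P₁+P₂) = 2.028 m.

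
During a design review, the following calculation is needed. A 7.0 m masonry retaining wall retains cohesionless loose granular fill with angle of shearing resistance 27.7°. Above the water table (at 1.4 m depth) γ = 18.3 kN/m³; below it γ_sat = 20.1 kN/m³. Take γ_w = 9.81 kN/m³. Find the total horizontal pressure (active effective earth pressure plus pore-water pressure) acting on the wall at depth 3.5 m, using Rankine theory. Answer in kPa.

K_a = (1 − sin φ)/(1 + sin φ) = 0.3653.
γ' = 20.1 − 9.81 = 10.29 kN/m³.
Effective vertical stress at 3.5 m: σ'_v = 18.3×1.4 + 10.29×2.10 = 47.23 kPa.
σ'_h = K_a σ'_v = 0.3653 × 47.23 = 17.25 kPa; u = γ_w × 2.10 = 20.60 kPa.
Total σ_h = 17.25 + 20.60 = 37.86 kPa.

37.9 kPa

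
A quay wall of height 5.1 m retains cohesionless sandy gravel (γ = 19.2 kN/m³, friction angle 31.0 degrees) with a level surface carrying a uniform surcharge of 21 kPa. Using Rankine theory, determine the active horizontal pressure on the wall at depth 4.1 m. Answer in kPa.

K_a = (1 − sin φ)/(1 + sin φ) = 0.3201.
σ_v = γz + q = 19.2 × 4.1 + 21 = 99.72 kPa.
σ_h = K_a σ_v = 0.3201 × 99.72 = 31.92 kPa.

31.9 kPa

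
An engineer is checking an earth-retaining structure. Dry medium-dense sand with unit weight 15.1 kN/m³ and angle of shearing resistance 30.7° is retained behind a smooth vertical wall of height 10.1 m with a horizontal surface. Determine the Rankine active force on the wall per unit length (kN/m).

250 kN/m

K_a = tan²(45° − φ/2) = 0.3240.
P_a = ½ K_a γ H² = 0.5 × 0.3240 × 15.1 × 10.1² = 249.6 kN/m.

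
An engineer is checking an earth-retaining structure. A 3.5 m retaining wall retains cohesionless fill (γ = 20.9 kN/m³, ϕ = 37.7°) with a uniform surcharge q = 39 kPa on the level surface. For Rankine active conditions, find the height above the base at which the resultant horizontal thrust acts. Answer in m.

K_a = 0.2411.
Triangular part P₁ = ½K_aγH² = 30.86 at H/3 = 1.167 m; rectangular part P₂ = K_a q H = 32.90 at H/2 = 1.750 m.
ȳ = (P₁·1.167 + P₂·1.750)/(P₁+P₂) = 1.468 m.

1.47 m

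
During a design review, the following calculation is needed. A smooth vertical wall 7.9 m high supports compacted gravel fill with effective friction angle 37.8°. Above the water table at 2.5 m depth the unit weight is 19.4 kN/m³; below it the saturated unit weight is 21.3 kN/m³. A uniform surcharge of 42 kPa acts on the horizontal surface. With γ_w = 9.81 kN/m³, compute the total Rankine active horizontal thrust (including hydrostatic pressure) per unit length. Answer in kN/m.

K_a = tan²(45° − φ/2) = 0.2400.
γ' = 21.3 − 9.81 = 11.49 kN/m³. h₂ = H − d_w = 5.4 m.
σ'_h: at surface K_a·q = 10.08; at WT K_a(q+γd_w) = 21.72; at base K_a(q+γd_w+γ'h₂) = 36.61 kPa.
P₁ = ½(10.08+21.72)×2.5 = 39.75; P₂ = ½(21.72+36.61)×5.4 = 157.5; P_w = ½γ_w h₂² = 143.0.
Total = 39.75+157.5+143.0 = 340.3 kN/m.

340 kN/m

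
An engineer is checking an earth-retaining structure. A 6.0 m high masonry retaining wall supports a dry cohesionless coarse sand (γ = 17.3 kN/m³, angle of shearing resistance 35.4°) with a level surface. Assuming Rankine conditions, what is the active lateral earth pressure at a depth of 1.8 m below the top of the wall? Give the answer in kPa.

K_a = (1 − sin φ)/(1 + sin φ) = 0.2664.
σ_h = K_a γ z = 0.2664 × 17.3 × 1.8 = 8.296 kPa.

8.30 kPa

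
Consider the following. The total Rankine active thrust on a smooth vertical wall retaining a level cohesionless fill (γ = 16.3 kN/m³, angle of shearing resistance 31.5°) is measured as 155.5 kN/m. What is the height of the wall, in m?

K_a = 0.3136. P_a = ½ K_a γ H² ⇒ H = √(2P_a/(K_a γ)).
H = √(2×155.5/(0.3136×16.3)) = 7.800 m.

7.80 m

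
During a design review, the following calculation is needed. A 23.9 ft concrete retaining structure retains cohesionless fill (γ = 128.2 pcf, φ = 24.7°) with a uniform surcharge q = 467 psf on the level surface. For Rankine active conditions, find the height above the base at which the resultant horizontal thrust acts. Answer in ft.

8.90 ft

K_a = 0.4106.
Triangular part P₁ = ½K_aγH² = 15030 at H/3 = 7.967 ft; rectangular part P₂ = K_a q H = 4582 at H/2 = 11.95 ft.
ȳ = (P₁·7.967 + P₂·11.95)/(P₁+P₂) = 8.897 ft.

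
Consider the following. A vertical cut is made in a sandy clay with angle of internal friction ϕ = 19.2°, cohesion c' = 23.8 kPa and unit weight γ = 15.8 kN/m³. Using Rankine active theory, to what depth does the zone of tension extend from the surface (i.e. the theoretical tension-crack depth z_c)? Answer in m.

K_a = tan²(45° − 19.2°/2) = 0.5050; √K_a = 0.7107.
The active pressure is zero where K_a γ z = 2c√K_a, so z_c = 2c/(γ√K_a) = 2×23.8/(15.8×0.7107) = 4.239 m.

4.24 m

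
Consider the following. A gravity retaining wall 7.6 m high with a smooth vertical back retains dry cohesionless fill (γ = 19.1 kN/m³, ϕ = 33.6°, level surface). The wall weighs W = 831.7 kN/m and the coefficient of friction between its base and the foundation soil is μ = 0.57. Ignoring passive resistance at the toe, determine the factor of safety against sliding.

2.99

K_a = tan²(45° − 33.6°/2) = 0.2875.
P_a = ½K_aγH² = 0.5×0.2875×19.1×7.6² = 158.6 kN/m, acting at H/3 = 2.533 m above the base.
FS_sliding = μW / P_a = 0.57×831.7 / 158.6 = 2.989.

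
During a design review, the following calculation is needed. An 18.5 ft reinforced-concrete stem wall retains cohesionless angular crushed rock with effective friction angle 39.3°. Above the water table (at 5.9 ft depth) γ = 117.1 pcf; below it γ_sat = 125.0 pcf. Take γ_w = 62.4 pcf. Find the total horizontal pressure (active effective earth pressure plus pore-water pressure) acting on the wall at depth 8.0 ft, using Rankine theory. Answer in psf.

K_a = (1 − sin φ)/(1 + sin φ) = 0.2245.
γ' = 125.0 − 62.4 = 62.60 pcf.
Effective vertical stress at 8.0 ft: σ'_v = 117.1×5.9 + 62.60×2.10 = 822.3 psf.
σ'_h = K_a σ'_v = 0.2245 × 822.3 = 184.6 psf; u = γ_w × 2.10 = 131.0 psf.
Total σ_h = 184.6 + 131.0 = 315.6 psf.

316 psf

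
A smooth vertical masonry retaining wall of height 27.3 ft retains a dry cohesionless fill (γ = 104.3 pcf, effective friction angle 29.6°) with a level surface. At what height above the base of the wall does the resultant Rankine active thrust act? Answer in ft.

K_a = 0.3387.
The pressure distribution is triangular, so the resultant acts at H/3 above the base = 27.3/3 = 9.100 ft.

9.10 ft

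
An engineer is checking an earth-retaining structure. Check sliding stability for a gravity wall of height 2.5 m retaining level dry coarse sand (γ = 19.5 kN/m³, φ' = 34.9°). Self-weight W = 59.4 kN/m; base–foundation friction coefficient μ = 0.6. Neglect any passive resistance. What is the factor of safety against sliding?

K_a = tan²(45° − 34.9°/2) = 0.2721.
P_a = ½K_aγH² = 0.5×0.2721×19.5×2.5² = 16.58 kN/m, acting at H/3 = 0.8333 m above the base.
FS_sliding = μW / P_a = 0.6×59.4 / 16.58 = 2.149.

2.15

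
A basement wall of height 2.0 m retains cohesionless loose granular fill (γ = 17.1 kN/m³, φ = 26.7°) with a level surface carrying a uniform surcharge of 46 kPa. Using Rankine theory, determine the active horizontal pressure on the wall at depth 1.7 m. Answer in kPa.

K_a = (1 − sin φ)/(1 + sin φ) = 0.3800.
σ_v = γz + q = 17.1 × 1.7 + 46 = 75.07 kPa.
σ_h = K_a σ_v = 0.3800 × 75.07 = 28.52 kPa.

28.5 kPa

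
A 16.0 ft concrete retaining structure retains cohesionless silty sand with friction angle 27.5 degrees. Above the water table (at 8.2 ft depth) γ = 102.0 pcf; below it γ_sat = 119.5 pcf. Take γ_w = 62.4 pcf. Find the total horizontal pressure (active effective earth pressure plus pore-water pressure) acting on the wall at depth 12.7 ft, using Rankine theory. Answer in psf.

K_a = (1 − sin φ)/(1 + sin φ) = 0.3682.
γ' = 119.5 − 62.4 = 57.10 pcf.
Effective vertical stress at 12.7 ft: σ'_v = 102.0×8.2 + 57.10×4.50 = 1093 psf.
σ'_h = K_a σ'_v = 0.3682 × 1093 = 402.6 psf; u = γ_w × 4.50 = 280.8 psf.
Total σ_h = 402.6 + 280.8 = 683.4 psf.

683 psf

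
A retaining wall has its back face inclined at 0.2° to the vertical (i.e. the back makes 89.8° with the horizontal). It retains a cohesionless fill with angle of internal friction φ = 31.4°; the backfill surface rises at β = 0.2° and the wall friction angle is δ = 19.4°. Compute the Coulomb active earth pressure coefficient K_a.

0.284

K_a = sin²(α+φ) / [sin²α · sin(α−δ) · (1 + √{sin(φ+δ)sin(φ−β) / (sin(α−δ)sin(α+β))})²].
With α = 89.8°, φ = 31.4°, δ = 19.4°, β = 0.2°: K_a = 0.2843.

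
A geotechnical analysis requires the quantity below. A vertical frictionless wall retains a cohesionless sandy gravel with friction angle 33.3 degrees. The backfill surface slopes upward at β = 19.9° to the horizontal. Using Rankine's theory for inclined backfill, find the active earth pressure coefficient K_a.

0.349

K_a = cos β · (cos β − √(cos²β − cos²φ)) / (cos β + √(cos²β − cos²φ)).
cos β = 0.9403, cos φ = 0.8358, √(cos²β − cos²φ) = 0.4308.
K_a = 0.9403 × (0.9403 − 0.4308)/(0.9403 + 0.4308) = 0.3494.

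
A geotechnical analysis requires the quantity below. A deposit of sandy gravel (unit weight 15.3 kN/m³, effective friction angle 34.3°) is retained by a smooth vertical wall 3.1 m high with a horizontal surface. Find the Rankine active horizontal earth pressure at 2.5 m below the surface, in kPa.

10.7 kPa

K_a = (1 − sin φ)/(1 + sin φ) = 0.2792.
σ_h = K_a γ z = 0.2792 × 15.3 × 2.5 = 10.68 kPa.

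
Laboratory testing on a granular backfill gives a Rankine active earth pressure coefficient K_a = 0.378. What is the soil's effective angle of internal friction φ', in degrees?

26.8°

K_a = tan²(45° − φ/2) ⇒ 45° − φ/2 = arctan(√0.378) = 31.58°.
φ = 2(45° − 31.58°) = 26.83°.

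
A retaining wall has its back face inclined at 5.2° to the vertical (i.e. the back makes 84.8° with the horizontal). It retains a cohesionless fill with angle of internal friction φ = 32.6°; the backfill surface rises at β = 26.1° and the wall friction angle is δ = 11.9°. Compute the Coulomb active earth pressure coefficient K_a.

0.493

K_a = sin²(α+φ) / [sin²α · sin(α−δ) · (1 + √{sin(φ+δ)sin(φ−β) / (sin(α−δ)sin(α+β))})²].
With α = 84.8°, φ = 32.6°, δ = 11.9°, β = 26.1°: K_a = 0.4935.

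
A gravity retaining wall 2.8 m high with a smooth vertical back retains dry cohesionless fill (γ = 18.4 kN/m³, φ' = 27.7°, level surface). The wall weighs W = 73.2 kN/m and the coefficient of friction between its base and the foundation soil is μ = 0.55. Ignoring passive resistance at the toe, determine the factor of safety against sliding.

K_a = tan²(45° − 27.7°/2) = 0.3653.
P_a = ½K_aγH² = 0.5×0.3653×18.4×2.8² = 26.35 kN/m, acting at H/3 = 0.9333 m above the base.
FS_sliding = μW / P_a = 0.55×73.2 / 26.35 = 1.528.

1.53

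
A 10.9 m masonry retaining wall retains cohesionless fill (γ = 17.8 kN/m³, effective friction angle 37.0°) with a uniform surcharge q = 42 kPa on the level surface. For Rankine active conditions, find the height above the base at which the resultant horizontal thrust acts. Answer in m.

K_a = 0.2486.
Triangular part P₁ = ½K_aγH² = 262.9 at H/3 = 3.633 m; rectangular part P₂ = K_a q H = 113.8 at H/2 = 5.450 m.
ȳ = (P₁·3.633 + P₂·5.450)/(P₁+P₂) = 4.182 m.

4.18 m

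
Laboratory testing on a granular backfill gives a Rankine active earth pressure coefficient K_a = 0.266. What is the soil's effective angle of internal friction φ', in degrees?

K_a = tan²(45° − φ/2) ⇒ 45° − φ/2 = arctan(√0.266) = 27.28°.
φ = 2(45° − 27.28°) = 35.43°.

35.4°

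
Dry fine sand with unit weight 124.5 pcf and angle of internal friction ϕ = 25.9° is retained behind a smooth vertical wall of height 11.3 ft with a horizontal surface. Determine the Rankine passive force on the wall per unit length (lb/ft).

20300 lb/ft

K_p = tan²(45° + φ/2) = 2.551.
P_p = ½ K_p γ H² = 0.5 × 2.551 × 124.5 × 11.3² = 20280 lb/ft.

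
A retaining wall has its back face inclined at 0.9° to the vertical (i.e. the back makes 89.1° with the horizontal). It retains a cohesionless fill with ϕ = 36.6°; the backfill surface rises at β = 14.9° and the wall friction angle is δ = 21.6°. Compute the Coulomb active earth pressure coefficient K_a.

K_a = sin²(α+φ) / [sin²α · sin(α−δ) · (1 + √{sin(φ+δ)sin(φ−β) / (sin(α−δ)sin(α+β))})²].
With α = 89.1°, φ = 36.6°, δ = 21.6°, β = 14.9°: K_a = 0.2817.

0.282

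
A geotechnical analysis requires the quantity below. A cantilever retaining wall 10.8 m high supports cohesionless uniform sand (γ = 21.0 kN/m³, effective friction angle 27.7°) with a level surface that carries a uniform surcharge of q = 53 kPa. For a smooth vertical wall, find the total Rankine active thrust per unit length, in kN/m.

K_a = tan²(45° − φ/2) = 0.3653.
Soil triangle: ½ K_a γ H² = 0.5×0.3653×21.0×10.8² = 447.4 kN/m.
Surcharge rectangle: K_a q H = 0.3653×53×10.8 = 209.1 kN/m.
Total = 447.4 + 209.1 = 656.6 kN/m.

657 kN/m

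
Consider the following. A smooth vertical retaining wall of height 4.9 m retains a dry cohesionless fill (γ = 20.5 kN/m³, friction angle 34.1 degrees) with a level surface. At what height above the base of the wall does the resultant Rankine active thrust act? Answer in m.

1.63 m

K_a = 0.2815.
The pressure distribution is triangular, so the resultant acts at H/3 above the base = 4.9/3 = 1.633 m.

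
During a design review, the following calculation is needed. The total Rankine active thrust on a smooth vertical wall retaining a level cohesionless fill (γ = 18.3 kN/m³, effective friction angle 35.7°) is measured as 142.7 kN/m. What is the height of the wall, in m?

K_a = 0.2630. P_a = ½ K_a γ H² ⇒ H = √(2P_a/(K_a γ)).
H = √(2×142.7/(0.2630×18.3)) = 7.701 m.

7.70 m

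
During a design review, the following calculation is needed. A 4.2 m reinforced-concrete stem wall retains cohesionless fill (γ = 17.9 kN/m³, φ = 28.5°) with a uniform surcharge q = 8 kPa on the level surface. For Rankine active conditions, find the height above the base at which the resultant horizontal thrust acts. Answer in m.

1.52 m

K_a = 0.3540.
Triangular part P₁ = ½K_aγH² = 55.88 at H/3 = 1.400 m; rectangular part P₂ = K_a q H = 11.89 at H/2 = 2.100 m.
ȳ = (P₁·1.400 + P₂·2.100)/(P₁+P₂) = 1.523 m.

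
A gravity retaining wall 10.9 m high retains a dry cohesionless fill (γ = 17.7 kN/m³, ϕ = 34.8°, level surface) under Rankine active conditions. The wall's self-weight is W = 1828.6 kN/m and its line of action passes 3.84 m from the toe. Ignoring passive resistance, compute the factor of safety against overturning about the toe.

K_a = tan²(45° − 34.8°/2) = 0.2733.
P_a = ½K_aγH² = 0.5×0.2733×17.7×10.9² = 287.4 kN/m, acting at H/3 = 3.633 m above the base.
Overturning moment M_o = P_a × H/3 = 287.4 × 3.633 = 1044.
Resisting moment M_r = W × 3.84 = 1828.6 × 3.84 = 7022.
FS_overturning = M_r/M_o = 7022/1044 = 6.725.

6.73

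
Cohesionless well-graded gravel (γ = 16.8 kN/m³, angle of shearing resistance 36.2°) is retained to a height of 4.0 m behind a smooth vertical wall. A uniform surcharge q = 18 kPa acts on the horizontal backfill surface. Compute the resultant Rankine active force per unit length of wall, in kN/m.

53.1 kN/m

K_a = tan²(45° − φ/2) = 0.2574.
Soil triangle: ½ K_a γ H² = 0.5×0.2574×16.8×4.0² = 34.59 kN/m.
Surcharge rectangle: K_a q H = 0.2574×18×4.0 = 18.53 kN/m.
Total = 34.59 + 18.53 = 53.12 kN/m.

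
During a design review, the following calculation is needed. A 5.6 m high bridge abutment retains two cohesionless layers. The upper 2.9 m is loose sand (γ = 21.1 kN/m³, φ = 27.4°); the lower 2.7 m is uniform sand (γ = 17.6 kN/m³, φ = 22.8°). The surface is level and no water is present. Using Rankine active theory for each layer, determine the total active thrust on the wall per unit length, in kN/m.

K_a1 = tan²(45°−27.4°/2) = 0.3697; K_a2 = tan²(45°−22.8°/2) = 0.4414.
Layer 1: σ at base = K_a1 γ₁ h₁ = 22.62 kPa; P₁ = ½×22.62×2.9 = 32.80.
Layer 2: σ_v at top = γ₁h₁ = 61.19; σ_h top = K_a2×61.19 = 27.01; σ_h base = K_a2×(61.19+17.6×2.7) = 47.99.
P₂ = ½(27.01+47.99)×2.7 = 101.2. Total P_a = 32.80+101.2 = 134.0 kN/m.

134 kN/m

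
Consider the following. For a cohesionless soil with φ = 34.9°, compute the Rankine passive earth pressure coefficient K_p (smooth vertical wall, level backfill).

3.67

K_p = (1 + sin φ)/(1 − sin φ) = tan²(45° + 34.9°/2) = 3.674.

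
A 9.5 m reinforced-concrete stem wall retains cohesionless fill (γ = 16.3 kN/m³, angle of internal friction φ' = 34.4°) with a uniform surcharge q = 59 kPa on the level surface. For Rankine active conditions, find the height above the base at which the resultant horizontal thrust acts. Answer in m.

3.85 m

K_a = 0.2780.
Triangular part P₁ = ½K_aγH² = 204.5 at H/3 = 3.167 m; rectangular part P₂ = K_a q H = 155.8 at H/2 = 4.750 m.
ȳ = (P₁·3.167 + P₂·4.750)/(P₁+P₂) = 3.851 m.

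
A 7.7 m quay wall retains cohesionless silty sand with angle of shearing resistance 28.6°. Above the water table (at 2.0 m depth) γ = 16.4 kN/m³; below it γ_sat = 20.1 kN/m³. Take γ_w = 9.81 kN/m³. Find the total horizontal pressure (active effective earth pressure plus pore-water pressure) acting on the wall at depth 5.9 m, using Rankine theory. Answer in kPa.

K_a = (1 − sin φ)/(1 + sin φ) = 0.3525.
γ' = 20.1 − 9.81 = 10.29 kN/m³.
Effective vertical stress at 5.9 m: σ'_v = 16.4×2.0 + 10.29×3.90 = 72.93 kPa.
σ'_h = K_a σ'_v = 0.3525 × 72.93 = 25.71 kPa; u = γ_w × 3.90 = 38.26 kPa.
Total σ_h = 25.71 + 38.26 = 63.97 kPa.

64.0 kPa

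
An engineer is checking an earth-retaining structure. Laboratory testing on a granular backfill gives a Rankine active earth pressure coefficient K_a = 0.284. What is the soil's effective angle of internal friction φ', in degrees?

33.9°

K_a = tan²(45° − φ/2) ⇒ 45° − φ/2 = arctan(√0.284) = 28.05°.
φ = 2(45° − 28.05°) = 33.89°.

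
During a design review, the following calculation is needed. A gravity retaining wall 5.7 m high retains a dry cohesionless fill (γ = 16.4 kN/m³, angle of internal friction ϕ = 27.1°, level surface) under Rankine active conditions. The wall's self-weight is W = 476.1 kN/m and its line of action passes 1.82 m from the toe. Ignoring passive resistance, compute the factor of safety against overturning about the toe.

K_a = tan²(45° − 27.1°/2) = 0.3741.
P_a = ½K_aγH² = 0.5×0.3741×16.4×5.7² = 99.66 kN/m, acting at H/3 = 1.900 m above the base.
Overturning moment M_o = P_a × H/3 = 99.66 × 1.900 = 189.3.
Resisting moment M_r = W × 1.82 = 476.1 × 1.82 = 866.5.
FS_overturning = M_r/M_o = 866.5/189.3 = 4.576.

4.58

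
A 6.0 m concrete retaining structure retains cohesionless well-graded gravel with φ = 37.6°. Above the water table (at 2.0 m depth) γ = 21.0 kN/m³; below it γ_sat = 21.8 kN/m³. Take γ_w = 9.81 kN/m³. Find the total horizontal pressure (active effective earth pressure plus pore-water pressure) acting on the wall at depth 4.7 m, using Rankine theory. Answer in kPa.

44.5 kPa

K_a = (1 − sin φ)/(1 + sin φ) = 0.2421.
γ' = 21.8 − 9.81 = 11.99 kN/m³.
Effective vertical stress at 4.7 m: σ'_v = 21.0×2.0 + 11.99×2.70 = 74.37 kPa.
σ'_h = K_a σ'_v = 0.2421 × 74.37 = 18.01 kPa; u = γ_w × 2.70 = 26.49 kPa.
Total σ_h = 18.01 + 26.49 = 44.49 kPa.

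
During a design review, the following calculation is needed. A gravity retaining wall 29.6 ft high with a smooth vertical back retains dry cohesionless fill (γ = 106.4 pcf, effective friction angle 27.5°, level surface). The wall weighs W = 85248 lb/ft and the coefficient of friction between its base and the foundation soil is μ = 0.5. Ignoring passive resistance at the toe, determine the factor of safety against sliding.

2.48

K_a = tan²(45° − 27.5°/2) = 0.3682.
P_a = ½K_aγH² = 0.5×0.3682×106.4×29.6² = 17160 lb/ft, acting at H/3 = 9.867 ft above the base.
FS_sliding = μW / P_a = 0.5×85248 / 17160 = 2.483.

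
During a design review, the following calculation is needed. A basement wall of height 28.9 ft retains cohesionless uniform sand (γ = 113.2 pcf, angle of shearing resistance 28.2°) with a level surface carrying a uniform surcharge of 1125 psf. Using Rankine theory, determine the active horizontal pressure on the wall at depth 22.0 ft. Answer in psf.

K_a = (1 − sin φ)/(1 + sin φ) = 0.3582.
σ_v = γz + q = 113.2 × 22.0 + 1125 = 3615 psf.
σ_h = K_a σ_v = 0.3582 × 3615 = 1295 psf.

1290 psf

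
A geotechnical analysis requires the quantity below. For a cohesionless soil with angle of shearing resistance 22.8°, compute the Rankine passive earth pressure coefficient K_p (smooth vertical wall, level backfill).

K_p = (1 + sin φ)/(1 − sin φ) = tan²(45° + 22.8°/2) = 2.265.

2.27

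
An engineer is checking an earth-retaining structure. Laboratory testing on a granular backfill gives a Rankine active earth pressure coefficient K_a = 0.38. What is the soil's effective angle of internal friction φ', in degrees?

K_a = tan²(45° − φ/2) ⇒ 45° − φ/2 = arctan(√0.38) = 31.65°.
φ = 2(45° − 31.65°) = 26.70°.

26.7°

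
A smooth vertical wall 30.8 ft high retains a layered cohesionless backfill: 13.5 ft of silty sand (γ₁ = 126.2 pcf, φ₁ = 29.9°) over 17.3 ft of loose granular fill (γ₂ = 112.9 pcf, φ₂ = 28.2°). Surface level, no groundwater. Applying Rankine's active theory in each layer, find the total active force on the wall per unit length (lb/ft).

20500 lb/ft

K_a1 = tan²(45°−29.9°/2) = 0.3347; K_a2 = tan²(45°−28.2°/2) = 0.3582.
Layer 1: σ at base = K_a1 γ₁ h₁ = 570.2 psf; P₁ = ½×570.2×13.5 = 3849.
Layer 2: σ_v at top = γ₁h₁ = 1704; σ_h top = K_a2×1704 = 610.2; σ_h base = K_a2×(1704+112.9×17.3) = 1310.
P₂ = ½(610.2+1310)×17.3 = 16610. Total P_a = 3849+16610 = 20460 lb/ft.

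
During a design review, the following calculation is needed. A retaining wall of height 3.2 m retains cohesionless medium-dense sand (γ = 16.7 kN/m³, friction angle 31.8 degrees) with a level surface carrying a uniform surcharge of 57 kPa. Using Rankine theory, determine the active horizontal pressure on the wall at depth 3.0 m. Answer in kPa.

33.2 kPa

K_a = (1 − sin φ)/(1 + sin φ) = 0.3098.
σ_v = γz + q = 16.7 × 3.0 + 57 = 107.1 kPa.
σ_h = K_a σ_v = 0.3098 × 107.1 = 33.18 kPa.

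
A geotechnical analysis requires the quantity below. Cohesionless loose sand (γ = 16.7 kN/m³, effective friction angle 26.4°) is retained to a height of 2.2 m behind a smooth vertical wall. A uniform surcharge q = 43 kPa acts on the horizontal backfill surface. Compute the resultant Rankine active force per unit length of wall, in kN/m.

K_a = tan²(45° − φ/2) = 0.3844.
Soil triangle: ½ K_a γ H² = 0.5×0.3844×16.7×2.2² = 15.54 kN/m.
Surcharge rectangle: K_a q H = 0.3844×43×2.2 = 36.37 kN/m.
Total = 15.54 + 36.37 = 51.90 kN/m.

51.9 kN/m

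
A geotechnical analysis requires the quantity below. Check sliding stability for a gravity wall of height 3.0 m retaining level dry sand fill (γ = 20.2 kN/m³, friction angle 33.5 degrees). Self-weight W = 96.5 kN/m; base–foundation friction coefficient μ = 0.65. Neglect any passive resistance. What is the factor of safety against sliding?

K_a = tan²(45° − 33.5°/2) = 0.2887.
P_a = ½K_aγH² = 0.5×0.2887×20.2×3.0² = 26.24 kN/m, acting at H/3 = 1.000 m above the base.
FS_sliding = μW / P_a = 0.65×96.5 / 26.24 = 2.390.

2.39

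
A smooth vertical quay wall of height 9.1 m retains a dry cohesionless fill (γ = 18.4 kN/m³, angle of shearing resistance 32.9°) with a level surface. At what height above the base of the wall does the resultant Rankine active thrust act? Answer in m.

K_a = 0.2960.
The pressure distribution is triangular, so the resultant acts at H/3 above the base = 9.1/3 = 3.033 m.

3.03 m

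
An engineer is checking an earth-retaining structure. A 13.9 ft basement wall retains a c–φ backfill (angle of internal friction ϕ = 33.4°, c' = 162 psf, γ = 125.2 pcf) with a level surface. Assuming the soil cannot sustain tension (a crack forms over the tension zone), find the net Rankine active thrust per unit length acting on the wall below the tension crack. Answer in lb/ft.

K_a = 0.2899; √K_a = 0.5384.
Tension-crack depth z_c = 2c/(γ√K_a) = 2×162/(125.2×0.5384) = 4.806 ft.
σ_a at base = K_a γ H − 2c√K_a = 0.2899×125.2×13.9 − 2×162×0.5384 = 330.1 psf.
P_a = ½ × 330.1 × (H − z_c) = 0.5×330.1×9.094 = 1501 lb/ft.

1500 lb/ft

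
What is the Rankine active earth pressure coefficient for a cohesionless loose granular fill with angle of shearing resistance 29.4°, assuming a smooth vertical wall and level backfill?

K_a = (1 − sin φ)/(1 + sin φ) = (1 − sin 29.4°)/(1 + sin 29.4°) = 0.3415.

0.341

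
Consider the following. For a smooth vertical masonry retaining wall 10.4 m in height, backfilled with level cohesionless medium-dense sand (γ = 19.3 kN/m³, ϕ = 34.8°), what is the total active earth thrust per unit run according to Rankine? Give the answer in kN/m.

K_a = tan²(45° − φ/2) = 0.2733.
P_a = ½ K_a γ H² = 0.5 × 0.2733 × 19.3 × 10.4² = 285.3 kN/m.

285 kN/m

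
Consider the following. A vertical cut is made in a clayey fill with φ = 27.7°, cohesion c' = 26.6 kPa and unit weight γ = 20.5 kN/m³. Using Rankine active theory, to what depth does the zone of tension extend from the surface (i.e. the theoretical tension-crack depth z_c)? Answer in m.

4.29 m

K_a = tan²(45° − 27.7°/2) = 0.3653; √K_a = 0.6044.
The active pressure is zero where K_a γ z = 2c√K_a, so z_c = 2c/(γ√K_a) = 2×26.6/(20.5×0.6044) = 4.294 m.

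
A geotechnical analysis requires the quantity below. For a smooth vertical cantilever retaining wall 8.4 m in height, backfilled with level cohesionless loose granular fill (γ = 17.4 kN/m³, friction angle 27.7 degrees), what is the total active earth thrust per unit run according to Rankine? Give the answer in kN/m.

224 kN/m

K_a = tan²(45° − φ/2) = 0.3653.
P_a = ½ K_a γ H² = 0.5 × 0.3653 × 17.4 × 8.4² = 224.3 kN/m.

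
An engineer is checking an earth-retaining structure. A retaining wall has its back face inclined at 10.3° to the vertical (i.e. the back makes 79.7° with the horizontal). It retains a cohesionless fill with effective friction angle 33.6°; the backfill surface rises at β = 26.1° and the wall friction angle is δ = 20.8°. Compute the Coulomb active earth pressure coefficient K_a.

0.551

K_a = sin²(α+φ) / [sin²α · sin(α−δ) · (1 + √{sin(φ+δ)sin(φ−β) / (sin(α−δ)sin(α+β))})²].
With α = 79.7°, φ = 33.6°, δ = 20.8°, β = 26.1°: K_a = 0.5511.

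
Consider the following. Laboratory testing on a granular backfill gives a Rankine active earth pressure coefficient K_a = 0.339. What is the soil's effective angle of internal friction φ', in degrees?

K_a = tan²(45° − φ/2) ⇒ 45° − φ/2 = arctan(√0.339) = 30.21°.
φ = 2(45° − 30.21°) = 29.58°.

29.6°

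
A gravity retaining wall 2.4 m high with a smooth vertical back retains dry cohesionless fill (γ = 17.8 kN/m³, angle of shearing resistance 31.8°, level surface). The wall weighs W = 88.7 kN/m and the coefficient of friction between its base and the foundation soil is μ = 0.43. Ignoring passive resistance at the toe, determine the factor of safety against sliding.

2.40

K_a = tan²(45° − 31.8°/2) = 0.3098.
P_a = ½K_aγH² = 0.5×0.3098×17.8×2.4² = 15.88 kN/m, acting at H/3 = 0.8000 m above the base.
FS_sliding = μW / P_a = 0.43×88.7 / 15.88 = 2.402.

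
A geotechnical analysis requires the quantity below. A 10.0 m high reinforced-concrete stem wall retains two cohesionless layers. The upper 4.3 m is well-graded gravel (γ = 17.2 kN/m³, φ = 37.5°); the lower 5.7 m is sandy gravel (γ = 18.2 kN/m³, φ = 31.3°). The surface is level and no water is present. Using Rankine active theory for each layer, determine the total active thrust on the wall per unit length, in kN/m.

265 kN/m

K_a1 = tan²(45°−37.5°/2) = 0.2432; K_a2 = tan²(45°−31.3°/2) = 0.3162.
Layer 1: σ at base = K_a1 γ₁ h₁ = 17.99 kPa; P₁ = ½×17.99×4.3 = 38.67.
Layer 2: σ_v at top = γ₁h₁ = 73.96; σ_h top = K_a2×73.96 = 23.39; σ_h base = K_a2×(73.96+18.2×5.7) = 56.19.
P₂ = ½(23.39+56.19)×5.7 = 226.8. Total P_a = 38.67+226.8 = 265.5 kN/m.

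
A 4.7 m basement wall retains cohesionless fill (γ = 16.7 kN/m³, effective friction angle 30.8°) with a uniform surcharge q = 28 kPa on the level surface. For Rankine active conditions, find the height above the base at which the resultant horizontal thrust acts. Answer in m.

1.89 m

K_a = 0.3227.
Triangular part P₁ = ½K_aγH² = 59.53 at H/3 = 1.567 m; rectangular part P₂ = K_a q H = 42.47 at H/2 = 2.350 m.
ȳ = (P₁·1.567 + P₂·2.350)/(P₁+P₂) = 1.893 m.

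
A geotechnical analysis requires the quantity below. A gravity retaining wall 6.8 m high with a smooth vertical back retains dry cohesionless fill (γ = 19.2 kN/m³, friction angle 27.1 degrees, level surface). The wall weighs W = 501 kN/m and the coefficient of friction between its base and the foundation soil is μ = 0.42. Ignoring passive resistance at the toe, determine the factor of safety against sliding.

1.27

K_a = tan²(45° − 27.1°/2) = 0.3741.
P_a = ½K_aγH² = 0.5×0.3741×19.2×6.8² = 166.0 kN/m, acting at H/3 = 2.267 m above the base.
FS_sliding = μW / P_a = 0.42×501 / 166.0 = 1.267.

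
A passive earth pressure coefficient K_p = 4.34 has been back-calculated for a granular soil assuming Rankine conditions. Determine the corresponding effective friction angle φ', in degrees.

38.7°

K_p = (1+sin φ)/(1−sin φ) ⇒ sin φ = (K_p − 1)/(K_p + 1) = 0.6255.
φ = arcsin(0.6255) = 38.72°.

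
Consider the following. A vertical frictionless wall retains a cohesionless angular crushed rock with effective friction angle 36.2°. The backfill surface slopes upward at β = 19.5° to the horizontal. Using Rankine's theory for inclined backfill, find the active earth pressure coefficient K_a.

0.300

K_a = cos β · (cos β − √(cos²β − cos²φ)) / (cos β + √(cos²β − cos²φ)).
cos β = 0.9426, cos φ = 0.8070, √(cos²β − cos²φ) = 0.4872.
K_a = 0.9426 × (0.9426 − 0.4872)/(0.9426 + 0.4872) = 0.3002.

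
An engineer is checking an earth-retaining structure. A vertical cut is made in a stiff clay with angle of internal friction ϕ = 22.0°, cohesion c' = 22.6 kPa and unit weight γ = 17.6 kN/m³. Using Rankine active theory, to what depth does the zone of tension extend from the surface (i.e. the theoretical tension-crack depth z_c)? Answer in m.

3.81 m

K_a = tan²(45° − 22.0°/2) = 0.4550; √K_a = 0.6745.
The active pressure is zero where K_a γ z = 2c√K_a, so z_c = 2c/(γ√K_a) = 2×22.6/(17.6×0.6745) = 3.807 m.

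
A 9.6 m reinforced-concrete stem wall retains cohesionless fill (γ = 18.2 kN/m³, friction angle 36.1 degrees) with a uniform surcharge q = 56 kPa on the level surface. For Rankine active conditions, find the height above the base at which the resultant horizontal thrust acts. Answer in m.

K_a = 0.2585.
Triangular part P₁ = ½K_aγH² = 216.8 at H/3 = 3.200 m; rectangular part P₂ = K_a q H = 139.0 at H/2 = 4.800 m.
ȳ = (P₁·3.200 + P₂·4.800)/(P₁+P₂) = 3.825 m.

3.83 m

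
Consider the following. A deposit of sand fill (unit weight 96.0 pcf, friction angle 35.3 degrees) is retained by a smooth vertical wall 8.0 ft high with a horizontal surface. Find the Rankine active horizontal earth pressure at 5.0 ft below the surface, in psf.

128 psf

K_a = (1 − sin φ)/(1 + sin φ) = 0.2675.
σ_h = K_a γ z = 0.2675 × 96.0 × 5.0 = 128.4 psf.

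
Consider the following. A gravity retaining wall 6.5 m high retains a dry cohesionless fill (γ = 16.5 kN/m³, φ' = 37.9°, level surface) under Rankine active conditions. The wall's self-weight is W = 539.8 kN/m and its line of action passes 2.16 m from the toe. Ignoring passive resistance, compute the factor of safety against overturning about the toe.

6.46

K_a = tan²(45° − 37.9°/2) = 0.2389.
P_a = ½K_aγH² = 0.5×0.2389×16.5×6.5² = 83.28 kN/m, acting at H/3 = 2.167 m above the base.
Overturning moment M_o = P_a × H/3 = 83.28 × 2.167 = 180.5.
Resisting moment M_r = W × 2.16 = 539.8 × 2.16 = 1166.
FS_overturning = M_r/M_o = 1166/180.5 = 6.461.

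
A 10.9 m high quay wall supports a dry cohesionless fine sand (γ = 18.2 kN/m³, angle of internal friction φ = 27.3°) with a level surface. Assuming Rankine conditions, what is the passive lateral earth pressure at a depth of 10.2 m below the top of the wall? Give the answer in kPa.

K_p = (1 + sin φ)/(1 − sin φ) = 2.694.
σ_h = K_p γ z = 2.694 × 18.2 × 10.2 = 500.2 kPa.

500 kPa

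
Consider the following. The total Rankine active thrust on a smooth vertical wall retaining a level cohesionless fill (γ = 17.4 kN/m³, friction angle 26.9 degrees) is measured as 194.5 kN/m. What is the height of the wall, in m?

K_a = 0.3770. P_a = ½ K_a γ H² ⇒ H = √(2P_a/(K_a γ)).
H = √(2×194.5/(0.3770×17.4)) = 7.701 m.

7.70 m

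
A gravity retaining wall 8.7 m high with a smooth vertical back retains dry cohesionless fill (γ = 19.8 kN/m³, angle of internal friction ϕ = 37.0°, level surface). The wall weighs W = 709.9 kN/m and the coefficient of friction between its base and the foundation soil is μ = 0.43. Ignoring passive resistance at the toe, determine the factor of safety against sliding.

1.64

K_a = tan²(45° − 37.0°/2) = 0.2486.
P_a = ½K_aγH² = 0.5×0.2486×19.8×8.7² = 186.3 kN/m, acting at H/3 = 2.900 m above the base.
FS_sliding = μW / P_a = 0.43×709.9 / 186.3 = 1.639.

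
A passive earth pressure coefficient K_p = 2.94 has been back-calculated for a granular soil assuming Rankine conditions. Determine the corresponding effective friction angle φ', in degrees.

29.5°

K_p = (1+sin φ)/(1−sin φ) ⇒ sin φ = (K_p − 1)/(K_p + 1) = 0.4924.
φ = arcsin(0.4924) = 29.50°.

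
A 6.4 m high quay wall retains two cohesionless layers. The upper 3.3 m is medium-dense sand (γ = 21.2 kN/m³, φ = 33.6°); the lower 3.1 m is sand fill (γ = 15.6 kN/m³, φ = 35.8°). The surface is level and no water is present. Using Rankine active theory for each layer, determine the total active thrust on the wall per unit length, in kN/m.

110 kN/m

K_a1 = tan²(45°−33.6°/2) = 0.2875; K_a2 = tan²(45°−35.8°/2) = 0.2619.
Layer 1: σ at base = K_a1 γ₁ h₁ = 20.11 kPa; P₁ = ½×20.11×3.3 = 33.19.
Layer 2: σ_v at top = γ₁h₁ = 69.96; σ_h top = K_a2×69.96 = 18.32; σ_h base = K_a2×(69.96+15.6×3.1) = 30.98.
P₂ = ½(18.32+30.98)×3.1 = 76.42. Total P_a = 33.19+76.42 = 109.6 kN/m.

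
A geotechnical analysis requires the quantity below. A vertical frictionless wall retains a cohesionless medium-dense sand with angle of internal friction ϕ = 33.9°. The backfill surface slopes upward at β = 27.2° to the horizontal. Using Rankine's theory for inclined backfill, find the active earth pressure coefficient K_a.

0.419

K_a = cos β · (cos β − √(cos²β − cos²φ)) / (cos β + √(cos²β − cos²φ)).
cos β = 0.8894, cos φ = 0.8300, √(cos²β − cos²φ) = 0.3196.
K_a = 0.8894 × (0.8894 − 0.3196)/(0.8894 + 0.3196) = 0.4192.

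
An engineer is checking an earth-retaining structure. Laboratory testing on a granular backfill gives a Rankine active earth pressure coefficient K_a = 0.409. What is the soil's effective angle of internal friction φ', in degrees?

K_a = tan²(45° − φ/2) ⇒ 45° − φ/2 = arctan(√0.409) = 32.60°.
φ = 2(45° − 32.60°) = 24.80°.

24.8°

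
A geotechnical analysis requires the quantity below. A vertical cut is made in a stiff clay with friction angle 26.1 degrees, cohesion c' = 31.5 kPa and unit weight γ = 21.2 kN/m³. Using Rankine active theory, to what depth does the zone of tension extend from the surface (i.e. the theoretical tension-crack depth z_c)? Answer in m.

K_a = tan²(45° − 26.1°/2) = 0.3889; √K_a = 0.6237.
The active pressure is zero where K_a γ z = 2c√K_a, so z_c = 2c/(γ√K_a) = 2×31.5/(21.2×0.6237) = 4.765 m.

4.76 m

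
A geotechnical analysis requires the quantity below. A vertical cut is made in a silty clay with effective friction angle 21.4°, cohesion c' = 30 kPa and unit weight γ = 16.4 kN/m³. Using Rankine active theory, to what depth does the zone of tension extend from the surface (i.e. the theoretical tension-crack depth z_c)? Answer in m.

5.36 m

K_a = tan²(45° − 21.4°/2) = 0.4653; √K_a = 0.6822.
The active pressure is zero where K_a γ z = 2c√K_a, so z_c = 2c/(γ√K_a) = 2×30/(16.4×0.6822) = 5.363 m.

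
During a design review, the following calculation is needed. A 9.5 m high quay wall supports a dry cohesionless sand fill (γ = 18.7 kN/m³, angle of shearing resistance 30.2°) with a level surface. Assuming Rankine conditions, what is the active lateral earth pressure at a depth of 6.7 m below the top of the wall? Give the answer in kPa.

41.4 kPa

K_a = (1 − sin φ)/(1 + sin φ) = 0.3307.
σ_h = K_a γ z = 0.3307 × 18.7 × 6.7 = 41.43 kPa.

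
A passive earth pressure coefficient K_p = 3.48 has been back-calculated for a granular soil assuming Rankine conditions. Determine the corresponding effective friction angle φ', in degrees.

K_p = (1+sin φ)/(1−sin φ) ⇒ sin φ = (K_p − 1)/(K_p + 1) = 0.5536.
φ = arcsin(0.5536) = 33.61°.

33.6°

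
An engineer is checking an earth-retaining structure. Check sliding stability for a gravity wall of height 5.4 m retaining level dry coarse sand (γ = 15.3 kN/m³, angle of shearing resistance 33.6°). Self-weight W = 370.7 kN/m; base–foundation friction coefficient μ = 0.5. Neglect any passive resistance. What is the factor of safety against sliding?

K_a = tan²(45° − 33.6°/2) = 0.2875.
P_a = ½K_aγH² = 0.5×0.2875×15.3×5.4² = 64.13 kN/m, acting at H/3 = 1.800 m above the base.
FS_sliding = μW / P_a = 0.5×370.7 / 64.13 = 2.890.

2.89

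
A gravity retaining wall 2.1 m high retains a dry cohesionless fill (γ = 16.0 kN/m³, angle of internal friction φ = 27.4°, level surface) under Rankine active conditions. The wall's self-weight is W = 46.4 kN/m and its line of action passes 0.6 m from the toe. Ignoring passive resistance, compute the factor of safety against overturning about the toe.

3.05

K_a = tan²(45° − 27.4°/2) = 0.3697.
P_a = ½K_aγH² = 0.5×0.3697×16.0×2.1² = 13.04 kN/m, acting at H/3 = 0.7000 m above the base.
Overturning moment M_o = P_a × H/3 = 13.04 × 0.7000 = 9.130.
Resisting moment M_r = W × 0.6 = 46.4 × 0.6 = 27.84.
FS_overturning = M_r/M_o = 27.84/9.130 = 3.049.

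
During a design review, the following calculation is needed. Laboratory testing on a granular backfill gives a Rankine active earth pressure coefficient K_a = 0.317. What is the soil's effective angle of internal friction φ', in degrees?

K_a = tan²(45° − φ/2) ⇒ 45° − φ/2 = arctan(√0.317) = 29.38°.
φ = 2(45° − 29.38°) = 31.24°.

31.2°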